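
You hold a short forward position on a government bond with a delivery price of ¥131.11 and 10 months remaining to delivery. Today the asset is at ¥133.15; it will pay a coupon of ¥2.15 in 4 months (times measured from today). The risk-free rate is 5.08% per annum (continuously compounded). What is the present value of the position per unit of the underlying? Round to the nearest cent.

-¥5.36

PV(remaining coupons) I = 2.15·e^(−0.0508·4/12) = 2.1139
Current forward F = (S − I)·e^(rT) = (133.15 − 2.1139)·e^(0.0508·10/12) = 131.0361 × 1.043242 = 136.7024
Value (long) = (F − K)·e^(−rT) = (136.7024 − 131.11) × 0.958550 = 5.3606
Short position value = −(long value) = -¥5.36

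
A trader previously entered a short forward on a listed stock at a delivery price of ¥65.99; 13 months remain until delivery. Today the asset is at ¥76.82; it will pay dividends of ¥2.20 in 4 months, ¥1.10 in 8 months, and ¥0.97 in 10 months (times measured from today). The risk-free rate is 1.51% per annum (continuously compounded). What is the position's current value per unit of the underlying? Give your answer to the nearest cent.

PV(remaining dividends) I = 2.20·e^(−0.0151·4/12) + 1.10·e^(−0.0151·8/12) + 0.97·e^(−0.0151·10/12) = 4.2358
Current forward F = (S − I)·e^(rT) = (76.82 − 4.2358)·e^(0.0151·13/12) = 72.5842 × 1.016493 = 73.7813
Value (long) = (F − K)·e^(−rT) = (73.7813 − 65.99) × 0.983775 = 7.6649
Short position value = −(long value) = -¥7.66

-¥7.66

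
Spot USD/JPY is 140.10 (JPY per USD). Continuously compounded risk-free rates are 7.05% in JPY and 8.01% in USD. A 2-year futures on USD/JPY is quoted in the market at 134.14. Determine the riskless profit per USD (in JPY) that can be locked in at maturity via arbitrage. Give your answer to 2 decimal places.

Fair futures: F* = S·e^(carry·T), with carry = (r_JPY − r_USD) = 0.0705 − 0.0801 = -0.0096
F* = 140.10 · e^(-0.0096 × 2) = 140.10 · e^-0.019200 = 140.10 × 0.980983 = 137.4357
Market 134.14 < fair 137.4357: forward underpriced → reverse cash-and-carry (short spot, go long the forward).
At maturity, profit = |F_mkt − F*| = |134.14 − 137.4357| = 3.30 per USD (in JPY)

3.30 per USD (in JPY)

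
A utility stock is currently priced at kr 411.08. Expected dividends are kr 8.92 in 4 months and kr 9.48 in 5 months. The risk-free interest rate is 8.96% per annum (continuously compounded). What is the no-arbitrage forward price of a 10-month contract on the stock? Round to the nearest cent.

kr 423.78

PV(dividends) I = 8.92·e^(−0.0896·4/12) + 9.48·e^(−0.0896·5/12)
I = 8.6575 + 9.1326 = 17.7901
F = (S − I)·e^(rT) = (411.08 − 17.7901) · e^(0.0896·10/12)
= 393.2899 · e^0.074667 = 393.2899 × 1.077525 = kr 423.78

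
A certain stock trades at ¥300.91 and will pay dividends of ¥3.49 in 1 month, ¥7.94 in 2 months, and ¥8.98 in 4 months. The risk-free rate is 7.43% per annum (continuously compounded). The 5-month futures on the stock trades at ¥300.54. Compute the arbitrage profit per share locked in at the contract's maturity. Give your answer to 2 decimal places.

PV(dividends) I = 3.49·e^(−0.0743·1/12) + 7.94·e^(−0.0743·2/12) + 8.98·e^(−0.0743·4/12) = 20.0711
Fair futures F* = (S − I)·e^(rT) = (300.91 − 20.0711)·e^0.030958 = 280.8389 × 1.031442 = 289.6690
Market ¥300.54 > fair 289.6690: forward overpriced → cash-and-carry (borrow at r, buy the stock and collect the dividends, short the forward).
Profit at T = |F_mkt − F*| = |300.54 − 289.6690| = ¥10.87 per share

¥10.87 per share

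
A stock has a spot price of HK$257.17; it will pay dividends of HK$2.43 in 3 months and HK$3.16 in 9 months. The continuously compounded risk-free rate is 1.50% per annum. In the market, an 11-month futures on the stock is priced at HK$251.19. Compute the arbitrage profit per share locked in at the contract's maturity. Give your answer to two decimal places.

HK$3.92 per share

PV(dividends) I = 2.43·e^(−0.0150·3/12) + 3.16·e^(−0.0150·9/12) = 5.5456
Fair futures F* = (S − I)·e^(rT) = (257.17 − 5.5456)·e^0.013750 = 251.6244 × 1.013845 = 255.1081
Market HK$251.19 < fair 255.1081: forward underpriced → reverse cash-and-carry (short the stock, invest proceeds at r, pay the dividends, go long the forward).
Profit at T = |F_mkt − F*| = |251.19 − 255.1081| = HK$3.92 per share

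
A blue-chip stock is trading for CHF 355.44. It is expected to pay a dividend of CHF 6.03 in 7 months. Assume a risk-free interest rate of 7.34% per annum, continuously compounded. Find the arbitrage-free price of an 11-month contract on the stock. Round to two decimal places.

CHF 374.00

PV(dividends) I = 6.03·e^(−0.0734·7/12)
I = 5.7773
F = (S − I)·e^(rT) = (355.44 − 5.7773) · e^(0.0734·11/12)
= 349.6627 · e^0.067283 = 349.6627 × 1.069598 = CHF 374.00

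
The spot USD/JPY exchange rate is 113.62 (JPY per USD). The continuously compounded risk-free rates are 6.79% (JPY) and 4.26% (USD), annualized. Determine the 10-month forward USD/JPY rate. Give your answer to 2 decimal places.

F = S·e^((r_JPY − r_USD)T) = 113.62 · e^((0.0679 − 0.0426) × 10/12)
= 113.62 · e^0.021083 = 113.62 × 1.021307
F = 116.04 JPY per USD

116.04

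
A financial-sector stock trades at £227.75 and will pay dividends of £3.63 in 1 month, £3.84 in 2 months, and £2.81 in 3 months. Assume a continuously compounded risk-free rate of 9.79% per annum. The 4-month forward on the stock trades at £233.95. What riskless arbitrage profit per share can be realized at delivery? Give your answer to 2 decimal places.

PV(dividends) I = 3.63·e^(−0.0979·1/12) + 3.84·e^(−0.0979·2/12) + 2.81·e^(−0.0979·3/12) = 10.1204
Fair forward F* = (S − I)·e^(rT) = (227.75 − 10.1204)·e^0.032633 = 217.6296 × 1.033171 = 224.8486
Market £233.95 > fair 224.8486: forward overpriced → cash-and-carry (borrow at r, buy the stock and collect the dividends, short the forward).
Profit at T = |F_mkt − F*| = |233.95 − 224.8486| = £9.10 per share

£9.10 per share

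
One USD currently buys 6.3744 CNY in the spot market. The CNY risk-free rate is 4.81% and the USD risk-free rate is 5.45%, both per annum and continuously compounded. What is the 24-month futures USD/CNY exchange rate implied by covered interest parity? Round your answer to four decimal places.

F = S·e^((r_CNY − r_USD)T) = 6.3744 · e^((0.0481 − 0.0545) × 24/12)
= 6.3744 · e^-0.012800 = 6.3744 × 0.987282
F = 6.2933 CNY per USD

6.2933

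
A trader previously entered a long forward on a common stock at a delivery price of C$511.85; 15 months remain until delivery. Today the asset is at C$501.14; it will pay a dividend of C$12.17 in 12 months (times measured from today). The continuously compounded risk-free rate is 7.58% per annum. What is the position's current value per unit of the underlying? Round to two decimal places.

PV(remaining dividends) I = 12.17·e^(−0.0758·12/12) = 11.2816
Current forward F = (S − I)·e^(rT) = (501.14 − 11.2816)·e^(0.0758·15/12) = 489.8584 × 1.099384 = 538.5425
Value (long) = (F − K)·e^(−rT) = (538.5425 − 511.85) × 0.909600 = 24.2795
Value = C$24.28

C$24.28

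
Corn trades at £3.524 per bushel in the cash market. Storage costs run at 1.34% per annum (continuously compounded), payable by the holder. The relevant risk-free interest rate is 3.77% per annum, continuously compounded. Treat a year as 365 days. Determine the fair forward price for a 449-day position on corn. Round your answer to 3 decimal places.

£3.753 per bushel

Net carry = r + u − y = 0.0377 + 0.0134 − 0.0000 = 0.0511
F = S·e^((r+u−y)T) = 3.524 · e^(0.0511 × 449/365) = 3.524 · e^0.062860
= 3.524 × 1.064878 = £3.753 per bushel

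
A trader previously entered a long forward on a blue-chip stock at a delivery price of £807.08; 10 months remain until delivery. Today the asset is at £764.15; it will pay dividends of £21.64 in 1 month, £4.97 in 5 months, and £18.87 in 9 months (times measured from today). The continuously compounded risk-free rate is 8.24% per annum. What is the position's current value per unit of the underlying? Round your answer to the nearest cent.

PV(remaining dividends) I = 21.64·e^(−0.0824·1/12) + 4.97·e^(−0.0824·5/12) + 18.87·e^(−0.0824·9/12) = 44.0333
Current forward F = (S − I)·e^(rT) = (764.15 − 44.0333)·e^(0.0824·10/12) = 720.1167 × 1.071079 = 771.3019
Value (long) = (F − K)·e^(−rT) = (771.3019 − 807.08) × 0.933638 = -33.4038
Value = -£33.40

-£33.40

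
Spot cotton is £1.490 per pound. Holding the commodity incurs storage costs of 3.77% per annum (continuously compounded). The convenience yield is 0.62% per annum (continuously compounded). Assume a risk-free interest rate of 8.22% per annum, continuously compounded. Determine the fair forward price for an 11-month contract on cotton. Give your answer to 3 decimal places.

£1.654 per pound

Net carry = r + u − y = 0.0822 + 0.0377 − 0.0062 = 0.1137
F = S·e^((r+u−y)T) = 1.490 · e^(0.1137 × 11/12) = 1.490 · e^0.104225
= 1.490 × 1.109850 = £1.654 per pound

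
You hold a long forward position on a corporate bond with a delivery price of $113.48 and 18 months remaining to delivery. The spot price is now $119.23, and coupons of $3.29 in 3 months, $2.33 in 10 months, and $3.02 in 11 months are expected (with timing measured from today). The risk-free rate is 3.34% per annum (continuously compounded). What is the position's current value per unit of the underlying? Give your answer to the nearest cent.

PV(remaining coupons) I = 3.29·e^(−0.0334·3/12) + 2.33·e^(−0.0334·10/12) + 3.02·e^(−0.0334·11/12) = 8.4576
Current forward F = (S − I)·e^(rT) = (119.23 − 8.4576)·e^(0.0334·18/12) = 110.7724 × 1.051376 = 116.4634
Value (long) = (F − K)·e^(−rT) = (116.4634 − 113.48) × 0.951134 = 2.8376
Value = $2.84

$2.84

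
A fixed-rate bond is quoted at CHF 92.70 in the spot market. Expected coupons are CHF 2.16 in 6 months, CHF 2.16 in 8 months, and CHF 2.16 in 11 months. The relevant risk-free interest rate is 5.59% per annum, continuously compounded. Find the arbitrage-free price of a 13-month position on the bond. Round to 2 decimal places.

CHF 91.86

PV(coupons) I = 2.16·e^(−0.0559·6/12) + 2.16·e^(−0.0559·8/12) + 2.16·e^(−0.0559·11/12)
I = 2.1005 + 2.0810 + 2.0521 = 6.2336
F = (S − I)·e^(rT) = (92.70 − 6.2336) · e^(0.0559·13/12)
= 86.4664 · e^0.060558 = 86.4664 × 1.062429 = CHF 91.86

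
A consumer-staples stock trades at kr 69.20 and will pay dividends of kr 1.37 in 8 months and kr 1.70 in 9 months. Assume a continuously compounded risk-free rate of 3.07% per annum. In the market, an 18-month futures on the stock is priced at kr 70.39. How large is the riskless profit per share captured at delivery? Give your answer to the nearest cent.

PV(dividends) I = 1.37·e^(−0.0307·8/12) + 1.70·e^(−0.0307·9/12) = 3.0036
Fair futures F* = (S − I)·e^(rT) = (69.20 − 3.0036)·e^0.046050 = 66.1964 × 1.047127 = 69.3160
Market kr 70.39 > fair 69.3160: forward overpriced → cash-and-carry (borrow at r, buy the stock and collect the dividends, short the forward).
Profit at T = |F_mkt − F*| = |70.39 − 69.3160| = kr 1.07 per share

kr 1.07 per share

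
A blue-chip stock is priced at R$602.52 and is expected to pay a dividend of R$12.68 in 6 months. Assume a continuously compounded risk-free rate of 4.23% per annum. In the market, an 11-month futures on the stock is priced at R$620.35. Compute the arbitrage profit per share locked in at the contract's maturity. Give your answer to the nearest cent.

PV(dividends) I = 12.68·e^(−0.0423·6/12) = 12.4146
Fair futures F* = (S − I)·e^(rT) = (602.52 − 12.4146)·e^0.038775 = 590.1054 × 1.039537 = 613.4364
Market R$620.35 > fair 613.4364: forward overpriced → cash-and-carry (borrow at r, buy the stock and collect the dividends, short the forward).
Profit at T = |F_mkt − F*| = |620.35 − 613.4364| = R$6.91 per share

R$6.91 per share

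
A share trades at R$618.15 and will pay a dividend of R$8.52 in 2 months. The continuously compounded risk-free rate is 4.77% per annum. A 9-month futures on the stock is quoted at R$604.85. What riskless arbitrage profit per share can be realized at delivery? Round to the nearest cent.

PV(dividends) I = 8.52·e^(−0.0477·2/12) = 8.4525
Fair futures F* = (S − I)·e^(rT) = (618.15 − 8.4525)·e^0.035775 = 609.6975 × 1.036423 = 631.9045
Market R$604.85 < fair 631.9045: forward underpriced → reverse cash-and-carry (short the stock, invest proceeds at r, pay the dividends, go long the forward).
Profit at T = |F_mkt − F*| = |604.85 − 631.9045| = R$27.05 per share

R$27.05 per share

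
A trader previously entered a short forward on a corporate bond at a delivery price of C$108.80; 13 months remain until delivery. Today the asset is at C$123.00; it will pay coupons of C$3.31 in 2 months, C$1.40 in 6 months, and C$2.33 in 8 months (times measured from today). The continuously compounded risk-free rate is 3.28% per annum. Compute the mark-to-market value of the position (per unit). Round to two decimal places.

-C$11.05

PV(remaining coupons) I = 3.31·e^(−0.0328·2/12) + 1.40·e^(−0.0328·6/12) + 2.33·e^(−0.0328·8/12) = 6.9488
Current forward F = (S − I)·e^(rT) = (123.00 − 6.9488)·e^(0.0328·13/12) = 116.0512 × 1.036172 = 120.2490
Value (long) = (F − K)·e^(−rT) = (120.2490 − 108.80) × 0.965091 = 11.0493
Short position value = −(long value) = -C$11.05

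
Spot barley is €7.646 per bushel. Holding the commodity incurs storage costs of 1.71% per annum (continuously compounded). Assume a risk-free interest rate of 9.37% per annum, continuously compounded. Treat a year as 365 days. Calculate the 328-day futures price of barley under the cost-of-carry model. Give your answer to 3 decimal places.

€8.446 per bushel

Net carry = r + u − y = 0.0937 + 0.0171 − 0.0000 = 0.1108
F = S·e^((r+u−y)T) = 7.646 · e^(0.1108 × 328/365) = 7.646 · e^0.099568
= 7.646 × 1.104694 = €8.446 per bushel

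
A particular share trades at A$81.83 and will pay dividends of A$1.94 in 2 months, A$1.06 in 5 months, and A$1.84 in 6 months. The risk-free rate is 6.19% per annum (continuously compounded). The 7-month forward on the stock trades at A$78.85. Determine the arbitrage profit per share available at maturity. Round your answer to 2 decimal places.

A$1.08 per share

PV(dividends) I = 1.94·e^(−0.0619·2/12) + 1.06·e^(−0.0619·5/12) + 1.84·e^(−0.0619·6/12) = 4.7370
Fair forward F* = (S − I)·e^(rT) = (81.83 − 4.7370)·e^0.036108 = 77.0930 × 1.036768 = 79.9276
Market A$78.85 < fair 79.9276: forward underpriced → reverse cash-and-carry (short the stock, invest proceeds at r, pay the dividends, go long the forward).
Profit at T = |F_mkt − F*| = |78.85 − 79.9276| = A$1.08 per share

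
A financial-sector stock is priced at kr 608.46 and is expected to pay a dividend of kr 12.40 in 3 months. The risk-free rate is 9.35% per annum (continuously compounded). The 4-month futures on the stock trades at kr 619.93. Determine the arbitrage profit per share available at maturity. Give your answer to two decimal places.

PV(dividends) I = 12.40·e^(−0.0935·3/12) = 12.1135
Fair futures F* = (S − I)·e^(rT) = (608.46 − 12.1135)·e^0.031167 = 596.3465 × 1.031658 = 615.2256
Market kr 619.93 > fair 615.2256: forward overpriced → cash-and-carry (borrow at r, buy the stock and collect the dividends, short the forward).
Profit at T = |F_mkt − F*| = |619.93 − 615.2256| = kr 4.70 per share

kr 4.70 per share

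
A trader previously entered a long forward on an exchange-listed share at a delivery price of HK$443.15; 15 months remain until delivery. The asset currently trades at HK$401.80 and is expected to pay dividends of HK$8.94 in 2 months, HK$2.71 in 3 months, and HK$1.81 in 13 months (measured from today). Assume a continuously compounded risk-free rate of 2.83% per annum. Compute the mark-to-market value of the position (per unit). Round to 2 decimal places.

-HK$39.29

PV(remaining dividends) I = 8.94·e^(−0.0283·2/12) + 2.71·e^(−0.0283·3/12) + 1.81·e^(−0.0283·13/12) = 13.3442
Current forward F = (S − I)·e^(rT) = (401.80 − 13.3442)·e^(0.0283·15/12) = 388.4558 × 1.036008 = 402.4433
Value (long) = (F − K)·e^(−rT) = (402.4433 − 443.15) × 0.965243 = -39.2919
Value = -HK$39.29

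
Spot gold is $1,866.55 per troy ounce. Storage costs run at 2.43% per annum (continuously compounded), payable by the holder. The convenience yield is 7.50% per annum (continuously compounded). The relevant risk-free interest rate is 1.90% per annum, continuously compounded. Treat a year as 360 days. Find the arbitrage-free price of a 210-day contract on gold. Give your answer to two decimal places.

Net carry = r + u − y = 0.0190 + 0.0243 − 0.0750 = -0.0317
F = S·e^((r+u−y)T) = 1866.55 · e^(-0.0317 × 210/360) = 1866.55 · e^-0.01849167
= 1866.55 × 0.98167825 = $1,832.35 per troy ounce

$1,832.35 per troy ounce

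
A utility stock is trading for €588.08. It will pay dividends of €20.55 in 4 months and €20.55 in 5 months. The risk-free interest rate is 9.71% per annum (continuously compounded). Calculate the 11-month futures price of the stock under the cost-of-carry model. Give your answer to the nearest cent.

PV(dividends) I = 20.55·e^(−0.0971·4/12) + 20.55·e^(−0.0971·5/12)
I = 19.8955 + 19.7352 = 39.6307
F = (S − I)·e^(rT) = (588.08 − 39.6307) · e^(0.0971·11/12)
= 548.4493 · e^0.089008 = 548.4493 × 1.093089 = €599.50

€599.50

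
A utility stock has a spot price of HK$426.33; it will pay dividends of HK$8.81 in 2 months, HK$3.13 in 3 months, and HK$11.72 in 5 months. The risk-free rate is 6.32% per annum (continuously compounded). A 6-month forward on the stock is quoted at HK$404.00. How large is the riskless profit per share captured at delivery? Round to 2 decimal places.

PV(dividends) I = 8.81·e^(−0.0632·2/12) + 3.13·e^(−0.0632·3/12) + 11.72·e^(−0.0632·5/12) = 23.2140
Fair forward F* = (S − I)·e^(rT) = (426.33 − 23.2140)·e^0.031600 = 403.1160 × 1.032105 = 416.0580
Market HK$404.00 < fair 416.0580: forward underpriced → reverse cash-and-carry (short the stock, invest proceeds at r, pay the dividends, go long the forward).
Profit at T = |F_mkt − F*| = |404.00 − 416.0580| = HK$12.06 per share

HK$12.06 per share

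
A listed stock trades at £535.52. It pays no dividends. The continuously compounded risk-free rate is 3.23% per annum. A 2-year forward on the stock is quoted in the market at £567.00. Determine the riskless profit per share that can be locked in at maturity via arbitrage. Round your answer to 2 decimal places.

£4.26 per share

Fair forward: F* = S·e^(carry·T), with carry = r = 0.0323
F* = 535.52 · e^(0.0323 × 2) = 535.52 · e^0.064600 = 535.52 × 1.066732 = £571.2563
Market £567.00 < fair £571.2563: forward underpriced → reverse cash-and-carry (short spot, go long the forward).
At maturity, profit = |F_mkt − F*| = |567.00 − 571.2563| = £4.26 per share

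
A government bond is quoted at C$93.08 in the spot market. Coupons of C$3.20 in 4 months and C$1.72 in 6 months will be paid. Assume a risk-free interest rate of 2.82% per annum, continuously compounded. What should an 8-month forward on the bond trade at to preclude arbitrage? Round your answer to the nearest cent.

C$89.89

PV(coupons) I = 3.20·e^(−0.0282·4/12) + 1.72·e^(−0.0282·6/12)
I = 3.1701 + 1.6959 = 4.8660
F = (S − I)·e^(rT) = (93.08 − 4.8660) · e^(0.0282·8/12)
= 88.2140 · e^0.018800 = 88.2140 × 1.018978 = C$89.89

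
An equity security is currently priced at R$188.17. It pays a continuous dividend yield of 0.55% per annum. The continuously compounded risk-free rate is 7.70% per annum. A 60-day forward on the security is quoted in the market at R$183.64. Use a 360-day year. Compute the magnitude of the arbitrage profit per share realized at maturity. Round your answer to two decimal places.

Fair forward: F* = S·e^(carry·T), with carry = (r − q) = 0.0770 − 0.0055 = 0.0715
F* = 188.17 · e^(0.0715 × 60/360) = 188.17 · e^0.011917 = 188.17 × 1.011988 = R$190.4258
Market R$183.64 < fair R$190.4258: forward underpriced → reverse cash-and-carry (short spot, go long the forward).
At maturity, profit = |F_mkt − F*| = |183.64 − 190.4258| = R$6.79 per share

R$6.79 per share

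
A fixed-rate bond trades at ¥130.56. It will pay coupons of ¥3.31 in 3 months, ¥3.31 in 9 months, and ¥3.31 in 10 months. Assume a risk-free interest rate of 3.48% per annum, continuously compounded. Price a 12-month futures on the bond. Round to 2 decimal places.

PV(coupons) I = 3.31·e^(−0.0348·3/12) + 3.31·e^(−0.0348·9/12) + 3.31·e^(−0.0348·10/12)
I = 3.2813 + 3.2247 + 3.2154 = 9.7214
F = (S − I)·e^(rT) = (130.56 − 9.7214) · e^(0.0348·12/12)
= 120.8386 · e^0.034800 = 120.8386 × 1.035413 = ¥125.12

¥125.12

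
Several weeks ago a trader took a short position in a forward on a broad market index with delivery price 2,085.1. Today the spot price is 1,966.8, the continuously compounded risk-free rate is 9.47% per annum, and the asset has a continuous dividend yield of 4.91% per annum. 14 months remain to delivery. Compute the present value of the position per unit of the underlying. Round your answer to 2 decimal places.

9.70

Current fair forward for the remaining 14 months: F = S·e^((r − q)·T), (r − q) = 0.0947 − 0.0491 = 0.0456
F = 1966.8 · e^(0.0456 × 14/12) = 1966.8 × 1.05464055 = 2074.2670
Value of long forward = (F − K)·e^(−rT) = (2074.2670 − 2085.1) · e^(−0.0947·14/12)
= -10.8330 × 0.89540125 = -9.70
Short position value = −(long value) = 9.70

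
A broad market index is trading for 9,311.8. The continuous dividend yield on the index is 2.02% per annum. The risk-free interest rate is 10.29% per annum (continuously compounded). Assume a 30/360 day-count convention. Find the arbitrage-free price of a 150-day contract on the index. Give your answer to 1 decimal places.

F = S·e^((r − q)T) = 9311.8 · e^((0.1029 − 0.0202) × 150/360)
= 9311.8 · e^0.034458 = 9311.8 × 1.035059
F = 9,638.3

9,638.3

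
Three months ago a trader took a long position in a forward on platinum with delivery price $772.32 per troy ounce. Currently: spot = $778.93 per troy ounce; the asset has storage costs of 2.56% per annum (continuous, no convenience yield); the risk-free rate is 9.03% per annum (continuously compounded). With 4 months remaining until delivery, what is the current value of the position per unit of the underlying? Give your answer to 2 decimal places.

$36.19 per troy ounce

Current fair forward for the remaining 4 months: F = S·e^((r + u)·T), (r + u) = 0.0903 + 0.0256 = 0.1159
F = 778.93 · e^(0.1159 × 4/12) = 778.93 × 1.039389 = 809.6113
Value of long forward = (F − K)·e^(−rT) = (809.6113 − 772.32) · e^(−0.0903·4/12)
= 37.2913 × 0.970348 = 36.19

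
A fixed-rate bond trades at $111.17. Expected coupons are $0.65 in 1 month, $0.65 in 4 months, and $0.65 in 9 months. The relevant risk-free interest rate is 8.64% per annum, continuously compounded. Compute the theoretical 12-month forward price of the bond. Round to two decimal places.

PV(coupons) I = 0.65·e^(−0.0864·1/12) + 0.65·e^(−0.0864·4/12) + 0.65·e^(−0.0864·9/12)
I = 0.6453 + 0.6315 + 0.6092 = 1.8860
F = (S − I)·e^(rT) = (111.17 − 1.8860) · e^(0.0864·12/12)
= 109.2840 · e^0.086400 = 109.2840 × 1.090242 = $119.15

$119.15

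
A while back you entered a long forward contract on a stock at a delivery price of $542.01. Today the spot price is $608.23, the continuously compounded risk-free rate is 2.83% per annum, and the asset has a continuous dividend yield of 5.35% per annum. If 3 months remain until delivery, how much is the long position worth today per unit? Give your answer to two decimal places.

$61.96

Current fair forward for the remaining 3 months: F = S·e^((r − q)·T), (r − q) = 0.0283 − 0.0535 = -0.0252
F = 608.23 · e^(-0.0252 × 3/12) = 608.23 × 0.993720 = 604.4103
Value of long forward = (F − K)·e^(−rT) = (604.4103 − 542.01) · e^(−0.0283·3/12)
= 62.4003 × 0.992950 = 61.96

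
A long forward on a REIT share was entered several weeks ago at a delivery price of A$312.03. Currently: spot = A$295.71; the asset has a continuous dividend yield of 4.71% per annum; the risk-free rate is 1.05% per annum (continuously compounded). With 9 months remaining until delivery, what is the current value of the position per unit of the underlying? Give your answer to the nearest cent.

-A$24.14

Current fair forward for the remaining 9 months: F = S·e^((r − q)·T), (r − q) = 0.0105 − 0.0471 = -0.0366
F = 295.71 · e^(-0.0366 × 9/12) = 295.71 × 0.972923 = 287.7031
Value of long forward = (F − K)·e^(−rT) = (287.7031 − 312.03) · e^(−0.0105·9/12)
= -24.3269 × 0.992156 = -24.14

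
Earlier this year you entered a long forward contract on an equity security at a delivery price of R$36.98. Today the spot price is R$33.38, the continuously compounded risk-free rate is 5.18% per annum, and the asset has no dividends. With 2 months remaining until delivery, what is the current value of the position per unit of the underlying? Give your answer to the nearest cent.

Current fair forward for the remaining 2 months: F = S·e^(r·T), r = 0.0518
F = 33.38 · e^(0.0518 × 2/12) = 33.38 × 1.008671 = 33.6694
Value of long forward = (F − K)·e^(−rT) = (33.6694 − 36.98) · e^(−0.0518·2/12)
= -3.3106 × 0.991404 = -3.28

-R$3.28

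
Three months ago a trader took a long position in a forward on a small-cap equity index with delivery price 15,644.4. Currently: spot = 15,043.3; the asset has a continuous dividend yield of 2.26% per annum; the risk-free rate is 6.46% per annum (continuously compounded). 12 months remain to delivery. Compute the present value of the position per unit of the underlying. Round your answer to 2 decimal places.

41.41

Current fair forward for the remaining 12 months: F = S·e^((r − q)·T), (r − q) = 0.0646 − 0.0226 = 0.0420
F = 15043.3 · e^(0.0420 × 12/12) = 15043.3 × 1.04289448 = 15688.5745
Value of long forward = (F − K)·e^(−rT) = (15688.5745 − 15644.4) · e^(−0.0646·12/12)
= 44.1745 × 0.93744237 = 41.41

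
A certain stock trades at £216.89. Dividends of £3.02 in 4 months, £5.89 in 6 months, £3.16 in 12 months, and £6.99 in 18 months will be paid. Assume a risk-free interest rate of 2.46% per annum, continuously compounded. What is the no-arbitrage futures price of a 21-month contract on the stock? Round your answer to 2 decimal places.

PV(dividends) I = 3.02·e^(−0.0246·4/12) + 5.89·e^(−0.0246·6/12) + 3.16·e^(−0.0246·12/12) + 6.99·e^(−0.0246·18/12)
I = 2.9953 + 5.8180 + 3.0832 + 6.7368 = 18.6333
F = (S − I)·e^(rT) = (216.89 − 18.6333) · e^(0.0246·21/12)
= 198.2567 · e^0.043050 = 198.2567 × 1.043990 = £206.98

£206.98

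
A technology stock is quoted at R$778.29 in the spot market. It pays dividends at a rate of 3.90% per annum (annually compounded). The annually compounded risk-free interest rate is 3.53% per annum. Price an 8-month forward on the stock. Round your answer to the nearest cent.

F = S · (1+r)^T / (1+q)^T
= 778.29 × 1.023397 / 1.025834 = 778.29 × 0.997624
F = R$776.44

R$776.44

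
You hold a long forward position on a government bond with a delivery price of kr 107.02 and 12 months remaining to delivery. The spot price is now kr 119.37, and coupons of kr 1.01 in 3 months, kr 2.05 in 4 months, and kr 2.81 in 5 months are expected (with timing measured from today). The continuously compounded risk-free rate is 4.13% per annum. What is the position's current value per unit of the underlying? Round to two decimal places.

PV(remaining coupons) I = 1.01·e^(−0.0413·3/12) + 2.05·e^(−0.0413·4/12) + 2.81·e^(−0.0413·5/12) = 5.7837
Current forward F = (S − I)·e^(rT) = (119.37 − 5.7837)·e^(0.0413·12/12) = 113.5863 × 1.042165 = 118.3757
Value (long) = (F − K)·e^(−rT) = (118.3757 − 107.02) × 0.959541 = 10.8963
Value = kr 10.90

kr 10.90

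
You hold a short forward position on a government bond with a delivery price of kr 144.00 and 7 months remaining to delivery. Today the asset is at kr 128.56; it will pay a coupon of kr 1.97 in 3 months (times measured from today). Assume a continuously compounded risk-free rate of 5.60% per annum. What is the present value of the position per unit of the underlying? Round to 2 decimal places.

PV(remaining coupons) I = 1.97·e^(−0.0560·3/12) = 1.9426
Current forward F = (S − I)·e^(rT) = (128.56 − 1.9426)·e^(0.0560·7/12) = 126.6174 × 1.033206 = 130.8219
Value (long) = (F − K)·e^(−rT) = (130.8219 − 144.00) × 0.967861 = -12.7546
Short position value = −(long value) = kr 12.75

kr 12.75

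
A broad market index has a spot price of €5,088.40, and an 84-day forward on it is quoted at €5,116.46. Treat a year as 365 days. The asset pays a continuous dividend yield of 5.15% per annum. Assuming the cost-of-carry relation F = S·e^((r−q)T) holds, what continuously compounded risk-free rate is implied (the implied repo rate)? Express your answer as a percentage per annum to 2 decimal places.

7.54%

From F = S·e^((r−q)T): (r − q) = ln(F/S)/T
ln(5116.46/5088.40) = ln(1.005515) = 0.005500
(r − q) = 0.005500 / (84/365) = 0.023899
r = ln(F/S)/T + q = 0.023899 + 0.0515 = 0.075399
r = 7.54%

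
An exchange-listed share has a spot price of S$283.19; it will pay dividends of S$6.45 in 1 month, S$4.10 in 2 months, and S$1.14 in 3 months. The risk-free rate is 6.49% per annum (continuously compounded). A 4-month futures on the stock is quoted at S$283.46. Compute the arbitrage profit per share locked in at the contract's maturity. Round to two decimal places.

PV(dividends) I = 6.45·e^(−0.0649·1/12) + 4.10·e^(−0.0649·2/12) + 1.14·e^(−0.0649·3/12) = 11.5928
Fair futures F* = (S − I)·e^(rT) = (283.19 − 11.5928)·e^0.021633 = 271.5972 × 1.021869 = 277.5368
Market S$283.46 > fair 277.5368: forward overpriced → cash-and-carry (borrow at r, buy the stock and collect the dividends, short the forward).
Profit at T = |F_mkt − F*| = |283.46 − 277.5368| = S$5.92 per share

S$5.92 per share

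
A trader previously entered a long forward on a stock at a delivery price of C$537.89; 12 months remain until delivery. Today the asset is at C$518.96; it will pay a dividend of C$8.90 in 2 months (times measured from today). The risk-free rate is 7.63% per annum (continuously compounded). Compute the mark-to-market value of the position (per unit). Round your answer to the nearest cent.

PV(remaining dividends) I = 8.90·e^(−0.0763·2/12) = 8.7875
Current forward F = (S − I)·e^(rT) = (518.96 − 8.7875)·e^(0.0763·12/12) = 510.1725 × 1.079286 = 550.6220
Value (long) = (F − K)·e^(−rT) = (550.6220 − 537.89) × 0.926538 = 11.7967
Value = C$11.80

C$11.80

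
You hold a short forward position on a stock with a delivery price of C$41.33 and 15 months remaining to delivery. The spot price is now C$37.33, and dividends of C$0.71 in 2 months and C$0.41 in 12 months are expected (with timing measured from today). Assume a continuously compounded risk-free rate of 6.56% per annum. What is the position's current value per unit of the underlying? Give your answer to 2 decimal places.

C$1.83

PV(remaining dividends) I = 0.71·e^(−0.0656·2/12) + 0.41·e^(−0.0656·12/12) = 1.0862
Current forward F = (S − I)·e^(rT) = (37.33 − 1.0862)·e^(0.0656·15/12) = 36.2438 × 1.085456 = 39.3411
Value (long) = (F − K)·e^(−rT) = (39.3411 − 41.33) × 0.921272 = -1.8323
Short position value = −(long value) = C$1.83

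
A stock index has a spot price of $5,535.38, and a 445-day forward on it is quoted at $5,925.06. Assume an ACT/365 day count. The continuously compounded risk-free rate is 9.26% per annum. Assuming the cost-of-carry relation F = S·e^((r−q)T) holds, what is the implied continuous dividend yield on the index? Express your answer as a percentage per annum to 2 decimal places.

From F = S·e^((r−q)T): (r − q) = ln(F/S)/T
ln(5925.06/5535.38) = ln(1.070398) = 0.068031
(r − q) = 0.068031 / (445/365) = 0.055801
q = r − ln(F/S)/T = 0.0926 − 0.055801 = 0.036799
q = 3.68%

3.68%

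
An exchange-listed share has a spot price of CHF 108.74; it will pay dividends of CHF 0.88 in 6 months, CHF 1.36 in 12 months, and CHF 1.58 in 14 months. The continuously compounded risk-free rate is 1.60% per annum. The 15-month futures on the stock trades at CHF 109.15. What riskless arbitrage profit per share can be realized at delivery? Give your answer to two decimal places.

PV(dividends) I = 0.88·e^(−0.0160·6/12) + 1.36·e^(−0.0160·12/12) + 1.58·e^(−0.0160·14/12) = 3.7622
Fair futures F* = (S − I)·e^(rT) = (108.74 − 3.7622)·e^0.020000 = 104.9778 × 1.020201 = 107.0985
Market CHF 109.15 > fair 107.0985: forward overpriced → cash-and-carry (borrow at r, buy the stock and collect the dividends, short the forward).
Profit at T = |F_mkt − F*| = |109.15 − 107.0985| = CHF 2.05 per share

CHF 2.05 per share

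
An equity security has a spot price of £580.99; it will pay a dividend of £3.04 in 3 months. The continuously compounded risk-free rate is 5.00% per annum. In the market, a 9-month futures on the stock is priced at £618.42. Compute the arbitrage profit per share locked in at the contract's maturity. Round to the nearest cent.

£18.35 per share

PV(dividends) I = 3.04·e^(−0.0500·3/12) = 3.0022
Fair futures F* = (S − I)·e^(rT) = (580.99 − 3.0022)·e^0.037500 = 577.9878 × 1.038212 = 600.0739
Market £618.42 > fair 600.0739: forward overpriced → cash-and-carry (borrow at r, buy the stock and collect the dividends, short the forward).
Profit at T = |F_mkt − F*| = |618.42 − 600.0739| = £18.35 per share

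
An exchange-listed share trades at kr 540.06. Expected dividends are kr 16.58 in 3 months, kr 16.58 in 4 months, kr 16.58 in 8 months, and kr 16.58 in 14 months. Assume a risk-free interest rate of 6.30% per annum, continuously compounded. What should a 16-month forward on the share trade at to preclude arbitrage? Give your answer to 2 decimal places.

PV(dividends) I = 16.58·e^(−0.0630·3/12) + 16.58·e^(−0.0630·4/12) + 16.58·e^(−0.0630·8/12) + 16.58·e^(−0.0630·14/12)
I = 16.3209 + 16.2355 + 15.8981 + 15.4051 = 63.8596
F = (S − I)·e^(rT) = (540.06 − 63.8596) · e^(0.0630·16/12)
= 476.2004 · e^0.084000 = 476.2004 × 1.087629 = kr 517.93

kr 517.93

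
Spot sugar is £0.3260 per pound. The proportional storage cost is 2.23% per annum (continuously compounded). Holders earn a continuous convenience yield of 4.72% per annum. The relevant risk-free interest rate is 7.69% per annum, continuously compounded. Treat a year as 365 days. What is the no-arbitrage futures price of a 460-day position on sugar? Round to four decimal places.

£0.3481 per pound

Net carry = r + u − y = 0.0769 + 0.0223 − 0.0472 = 0.0520
F = S·e^((r+u−y)T) = 0.3260 · e^(0.0520 × 460/365) = 0.3260 · e^0.065534
= 0.3260 × 1.067729 = £0.3481 per pound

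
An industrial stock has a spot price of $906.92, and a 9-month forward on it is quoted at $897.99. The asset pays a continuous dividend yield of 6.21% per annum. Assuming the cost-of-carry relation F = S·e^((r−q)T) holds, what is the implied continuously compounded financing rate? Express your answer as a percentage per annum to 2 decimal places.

From F = S·e^((r−q)T): (r − q) = ln(F/S)/T
ln(897.99/906.92) = ln(0.990153) = -0.009896
(r − q) = -0.009896 / (9/12) = -0.013195
r = ln(F/S)/T + q = -0.013195 + 0.0621 = 0.048905
r = 4.89%

4.89%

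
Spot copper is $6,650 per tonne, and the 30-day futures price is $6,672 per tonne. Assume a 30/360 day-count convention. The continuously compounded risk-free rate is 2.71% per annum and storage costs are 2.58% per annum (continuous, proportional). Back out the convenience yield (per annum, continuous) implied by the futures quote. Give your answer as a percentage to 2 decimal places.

F = S·e^((r+u−y)T) ⇒ (r+u−y) = ln(F/S)/T
ln(6672/6650) = 0.003303; /T ⇒ 0.039636
y = r + u − ln(F/S)/T = 0.0271 + 0.0258 − 0.039636 = 0.013264
y = 1.33%

1.33%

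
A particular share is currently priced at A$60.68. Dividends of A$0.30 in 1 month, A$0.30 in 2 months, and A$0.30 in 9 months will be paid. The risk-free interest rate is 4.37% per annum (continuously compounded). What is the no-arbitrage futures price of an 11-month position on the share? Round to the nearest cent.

A$62.24

PV(dividends) I = 0.30·e^(−0.0437·1/12) + 0.30·e^(−0.0437·2/12) + 0.30·e^(−0.0437·9/12)
I = 0.2989 + 0.2978 + 0.2903 = 0.8870
F = (S − I)·e^(rT) = (60.68 − 0.8870) · e^(0.0437·11/12)
= 59.7930 · e^0.040058 = 59.7930 × 1.040871 = A$62.24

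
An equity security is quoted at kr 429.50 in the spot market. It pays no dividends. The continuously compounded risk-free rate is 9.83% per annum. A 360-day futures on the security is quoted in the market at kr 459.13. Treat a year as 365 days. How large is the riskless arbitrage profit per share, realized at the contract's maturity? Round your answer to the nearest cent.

Fair futures: F* = S·e^(carry·T), with carry = r = 0.0983
F* = 429.50 · e^(0.0983 × 360/365) = 429.50 · e^0.096953 = 429.50 × 1.101809 = kr 473.2270
Market kr 459.13 < fair kr 473.2270: forward underpriced → reverse cash-and-carry (short spot, go long the forward).
At maturity, profit = |F_mkt − F*| = |459.13 − 473.2270| = kr 14.10 per share

kr 14.10 per share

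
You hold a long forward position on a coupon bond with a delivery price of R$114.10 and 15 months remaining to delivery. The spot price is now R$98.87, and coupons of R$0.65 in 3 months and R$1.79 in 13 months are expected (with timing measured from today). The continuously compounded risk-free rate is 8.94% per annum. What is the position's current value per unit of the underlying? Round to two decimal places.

PV(remaining coupons) I = 0.65·e^(−0.0894·3/12) + 1.79·e^(−0.0894·13/12) = 2.2604
Current forward F = (S − I)·e^(rT) = (98.87 − 2.2604)·e^(0.0894·15/12) = 96.6096 × 1.118233 = 108.0320
Value (long) = (F − K)·e^(−rT) = (108.0320 − 114.10) × 0.894268 = -5.4264
Value = -R$5.43

-R$5.43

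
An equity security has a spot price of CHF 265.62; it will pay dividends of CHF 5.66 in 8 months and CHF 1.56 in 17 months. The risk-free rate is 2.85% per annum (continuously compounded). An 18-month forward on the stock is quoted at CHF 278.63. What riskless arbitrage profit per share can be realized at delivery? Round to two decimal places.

CHF 8.77 per share

PV(dividends) I = 5.66·e^(−0.0285·8/12) + 1.56·e^(−0.0285·17/12) = 7.0517
Fair forward F* = (S − I)·e^(rT) = (265.62 − 7.0517)·e^0.042750 = 258.5683 × 1.043677 = 269.8618
Market CHF 278.63 > fair 269.8618: forward overpriced → cash-and-carry (borrow at r, buy the stock and collect the dividends, short the forward).
Profit at T = |F_mkt − F*| = |278.63 − 269.8618| = CHF 8.77 per share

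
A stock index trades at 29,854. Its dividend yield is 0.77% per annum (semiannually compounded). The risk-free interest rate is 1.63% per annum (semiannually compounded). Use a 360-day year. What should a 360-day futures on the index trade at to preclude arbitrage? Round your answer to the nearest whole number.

30,110

F = S · (1+r/2)^(2T) / (1+q/2)^(2T)
= 29854 × 1.016366 / 1.007715 = 29854 × 1.008585
F = 30,110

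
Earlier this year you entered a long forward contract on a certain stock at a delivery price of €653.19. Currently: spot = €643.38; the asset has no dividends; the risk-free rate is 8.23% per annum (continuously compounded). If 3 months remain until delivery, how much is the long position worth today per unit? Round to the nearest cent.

Current fair forward for the remaining 3 months: F = S·e^(r·T), r = 0.0823
F = 643.38 · e^(0.0823 × 3/12) = 643.38 × 1.020788 = 656.7546
Value of long forward = (F − K)·e^(−rT) = (656.7546 − 653.19) · e^(−0.0823·3/12)
= 3.5646 × 0.979635 = 3.49

€3.49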